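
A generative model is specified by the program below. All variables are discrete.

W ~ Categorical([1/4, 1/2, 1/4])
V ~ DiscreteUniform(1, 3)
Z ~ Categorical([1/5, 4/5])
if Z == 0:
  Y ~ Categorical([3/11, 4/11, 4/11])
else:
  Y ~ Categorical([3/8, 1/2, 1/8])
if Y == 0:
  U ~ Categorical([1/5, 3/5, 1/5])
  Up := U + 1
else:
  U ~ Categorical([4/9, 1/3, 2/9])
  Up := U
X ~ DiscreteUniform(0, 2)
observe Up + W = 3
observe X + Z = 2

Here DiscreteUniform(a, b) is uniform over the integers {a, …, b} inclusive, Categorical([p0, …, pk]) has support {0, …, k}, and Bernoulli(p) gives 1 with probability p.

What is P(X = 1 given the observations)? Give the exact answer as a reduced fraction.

P(X = 1 | obs) = 4301/5293

Enumerate traces; 42 have nonzero weight after conditioning:
  (W=0, V=1, Z=0, Y=0, U=2, X=2) weight 1/3300
  (W=0, V=1, Z=1, Y=0, U=2, X=1) weight 1/600
  (W=0, V=2, Z=0, Y=0, U=2, X=2) weight 1/3300
  (W=0, V=2, Z=1, Y=0, U=2, X=1) weight 1/600
  (W=0, V=3, Z=0, Y=0, U=2, X=2) weight 1/3300
  (W=0, V=3, Z=1, Y=0, U=2, X=1) weight 1/600
  (W=1, V=1, Z=0, Y=0, U=1, X=2) weight 1/550
  (W=1, V=1, Z=0, Y=1, U=2, X=2) weight 4/4455
  … 34 more
Group by X:
  weight(X=1) = 391/5400
  weight(X=2) = 124/7425
Total weight = 391/5400 + 124/7425 = 5293/59400
P(X=1 | obs) = 391/5400 / 5293/59400 = 4301/5293
P(X=2 | obs) = 124/7425 / 5293/59400 = 992/5293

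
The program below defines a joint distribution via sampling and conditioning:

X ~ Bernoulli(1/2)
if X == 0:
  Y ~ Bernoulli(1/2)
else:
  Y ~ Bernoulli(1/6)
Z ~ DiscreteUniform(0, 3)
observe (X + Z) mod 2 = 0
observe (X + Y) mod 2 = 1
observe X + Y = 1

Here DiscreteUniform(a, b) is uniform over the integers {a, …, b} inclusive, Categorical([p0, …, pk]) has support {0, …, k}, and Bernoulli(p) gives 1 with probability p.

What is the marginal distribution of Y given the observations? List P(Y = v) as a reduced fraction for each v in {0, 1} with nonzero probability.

P(Y=0) = 5/8, P(Y=1) = 3/8

Enumerate traces; 4 have nonzero weight after conditioning:
  (X=0, Y=1, Z=0) weight 1/16
  (X=0, Y=1, Z=2) weight 1/16
  (X=1, Y=0, Z=1) weight 5/48
  (X=1, Y=0, Z=3) weight 5/48
Group by Y:
  weight(Y=0) = 5/24
  weight(Y=1) = 1/8
Total weight = 5/24 + 1/8 = 1/3
P(Y=0 | obs) = 5/24 / 1/3 = 5/8
P(Y=1 | obs) = 1/8 / 1/3 = 3/8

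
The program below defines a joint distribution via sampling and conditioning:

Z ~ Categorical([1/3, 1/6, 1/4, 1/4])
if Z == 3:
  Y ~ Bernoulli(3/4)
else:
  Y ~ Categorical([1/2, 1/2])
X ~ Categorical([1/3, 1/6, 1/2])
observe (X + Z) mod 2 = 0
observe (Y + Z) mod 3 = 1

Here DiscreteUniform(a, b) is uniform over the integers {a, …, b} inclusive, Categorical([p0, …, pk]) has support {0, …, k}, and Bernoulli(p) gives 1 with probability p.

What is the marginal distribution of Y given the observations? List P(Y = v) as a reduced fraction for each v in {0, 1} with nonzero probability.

Enumerate traces; 4 have nonzero weight after conditioning:
  (Z=0, Y=1, X=0) weight 1/18
  (Z=0, Y=1, X=2) weight 1/12
  (Z=1, Y=0, X=1) weight 1/72
  (Z=3, Y=1, X=1) weight 1/32
Group by Y:
  weight(Y=0) = 1/72
  weight(Y=1) = 49/288
Total weight = 1/72 + 49/288 = 53/288
P(Y=0 | obs) = 1/72 / 53/288 = 4/53
P(Y=1 | obs) = 49/288 / 53/288 = 49/53

P(Y=0) = 4/53, P(Y=1) = 49/53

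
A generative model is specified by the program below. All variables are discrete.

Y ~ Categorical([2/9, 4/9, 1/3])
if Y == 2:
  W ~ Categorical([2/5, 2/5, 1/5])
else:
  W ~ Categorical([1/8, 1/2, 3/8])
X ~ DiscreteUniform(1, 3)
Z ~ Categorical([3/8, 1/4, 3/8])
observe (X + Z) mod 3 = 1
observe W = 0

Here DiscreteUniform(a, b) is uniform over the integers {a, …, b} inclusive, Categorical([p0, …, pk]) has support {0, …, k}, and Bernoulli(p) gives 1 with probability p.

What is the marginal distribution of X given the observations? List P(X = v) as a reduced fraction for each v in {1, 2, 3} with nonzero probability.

P(X=1) = 3/8, P(X=2) = 3/8, P(X=3) = 1/4

Enumerate traces; 9 have nonzero weight after conditioning:
  (Y=0, W=0, X=1, Z=0) weight 1/288
  (Y=0, W=0, X=2, Z=2) weight 1/288
  (Y=0, W=0, X=3, Z=1) weight 1/432
  (Y=1, W=0, X=1, Z=0) weight 1/144
  (Y=1, W=0, X=2, Z=2) weight 1/144
  (Y=1, W=0, X=3, Z=1) weight 1/216
  (Y=2, W=0, X=1, Z=0) weight 1/60
  (Y=2, W=0, X=2, Z=2) weight 1/60
  … 1 more
Group by X:
  weight(X=1) = 13/480
  weight(X=2) = 13/480
  weight(X=3) = 13/720
Total weight = 13/480 + 13/480 + 13/720 = 13/180
P(X=1 | obs) = 13/480 / 13/180 = 3/8
P(X=2 | obs) = 13/480 / 13/180 = 3/8
P(X=3 | obs) = 13/720 / 13/180 = 1/4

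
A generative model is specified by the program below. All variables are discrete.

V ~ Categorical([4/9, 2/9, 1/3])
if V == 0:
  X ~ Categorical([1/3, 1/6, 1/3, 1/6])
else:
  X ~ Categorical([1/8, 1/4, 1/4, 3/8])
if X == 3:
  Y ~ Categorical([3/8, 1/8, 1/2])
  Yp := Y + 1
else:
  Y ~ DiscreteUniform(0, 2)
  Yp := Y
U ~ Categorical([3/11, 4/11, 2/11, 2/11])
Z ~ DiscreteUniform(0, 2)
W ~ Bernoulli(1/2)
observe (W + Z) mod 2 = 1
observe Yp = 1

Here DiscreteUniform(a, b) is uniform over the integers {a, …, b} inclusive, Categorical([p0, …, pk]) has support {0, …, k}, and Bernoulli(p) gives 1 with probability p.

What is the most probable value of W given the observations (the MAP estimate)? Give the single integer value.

argmax_v P(W = v | obs) = 1

Enumerate traces; 144 have nonzero weight after conditioning:
  (V=0, X=0, Y=1, U=0, Z=0, W=1) weight 2/891
  (V=0, X=0, Y=1, U=0, Z=1, W=0) weight 2/891
  (V=0, X=0, Y=1, U=0, Z=2, W=1) weight 2/891
  (V=0, X=0, Y=1, U=1, Z=0, W=1) weight 8/2673
  (V=0, X=0, Y=1, U=1, Z=1, W=0) weight 8/2673
  (V=0, X=0, Y=1, U=1, Z=2, W=1) weight 8/2673
  (V=0, X=0, Y=1, U=2, Z=0, W=1) weight 4/2673
  (V=0, X=0, Y=1, U=2, Z=1, W=0) weight 4/2673
  … 136 more
Group by W:
  weight(W=0) = 1789/31104
  weight(W=1) = 1789/15552
Total weight = 1789/31104 + 1789/15552 = 1789/10368
P(W=0 | obs) = 1789/31104 / 1789/10368 = 1/3
P(W=1 | obs) = 1789/15552 / 1789/10368 = 2/3
argmax = 1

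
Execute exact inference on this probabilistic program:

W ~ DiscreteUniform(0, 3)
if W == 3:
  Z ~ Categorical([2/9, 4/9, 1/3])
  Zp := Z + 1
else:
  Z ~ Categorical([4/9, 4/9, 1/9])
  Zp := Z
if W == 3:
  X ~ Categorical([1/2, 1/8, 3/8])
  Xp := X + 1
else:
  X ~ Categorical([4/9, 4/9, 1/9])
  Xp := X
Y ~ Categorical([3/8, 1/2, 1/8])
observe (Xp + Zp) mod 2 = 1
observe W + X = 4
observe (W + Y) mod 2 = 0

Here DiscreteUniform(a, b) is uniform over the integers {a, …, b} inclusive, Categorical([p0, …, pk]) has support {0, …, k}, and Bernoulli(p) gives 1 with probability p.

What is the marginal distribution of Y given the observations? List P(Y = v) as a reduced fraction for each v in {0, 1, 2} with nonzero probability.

Enumerate traces; 4 have nonzero weight after conditioning:
  (W=2, Z=1, X=2, Y=0) weight 1/216
  (W=2, Z=1, X=2, Y=2) weight 1/648
  (W=3, Z=0, X=1, Y=1) weight 1/288
  (W=3, Z=2, X=1, Y=1) weight 1/192
Group by Y:
  weight(Y=0) = 1/216
  weight(Y=1) = 5/576
  weight(Y=2) = 1/648
Total weight = 1/216 + 5/576 + 1/648 = 77/5184
P(Y=0 | obs) = 1/216 / 77/5184 = 24/77
P(Y=1 | obs) = 5/576 / 77/5184 = 45/77
P(Y=2 | obs) = 1/648 / 77/5184 = 8/77

P(Y=0) = 24/77, P(Y=1) = 45/77, P(Y=2) = 8/77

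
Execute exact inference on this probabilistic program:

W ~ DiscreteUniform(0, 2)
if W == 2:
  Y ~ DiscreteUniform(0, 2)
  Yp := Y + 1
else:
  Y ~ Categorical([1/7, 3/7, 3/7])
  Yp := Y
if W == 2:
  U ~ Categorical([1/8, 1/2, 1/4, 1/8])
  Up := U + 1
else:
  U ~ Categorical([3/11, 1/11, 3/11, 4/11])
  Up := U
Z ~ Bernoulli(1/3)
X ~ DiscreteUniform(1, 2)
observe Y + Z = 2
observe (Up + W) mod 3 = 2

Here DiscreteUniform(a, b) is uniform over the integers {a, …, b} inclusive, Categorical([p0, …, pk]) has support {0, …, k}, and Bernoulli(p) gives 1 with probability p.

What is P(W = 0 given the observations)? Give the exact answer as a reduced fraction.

P(W = 0 | obs) = 108/221

Enumerate traces; 12 have nonzero weight after conditioning:
  (W=0, Y=1, U=2, Z=1, X=1) weight 1/154
  (W=0, Y=1, U=2, Z=1, X=2) weight 1/154
  (W=0, Y=2, U=2, Z=0, X=1) weight 1/77
  (W=0, Y=2, U=2, Z=0, X=2) weight 1/77
  (W=1, Y=1, U=1, Z=1, X=1) weight 1/462
  (W=1, Y=1, U=1, Z=1, X=2) weight 1/462
  (W=1, Y=2, U=1, Z=0, X=1) weight 1/231
  (W=1, Y=2, U=1, Z=0, X=2) weight 1/231
  (W=2, Y=1, U=2, Z=1, X=1) weight 1/216
  … 3 more
Group by W:
  weight(W=0) = 3/77
  weight(W=1) = 1/77
  weight(W=2) = 1/36
Total weight = 3/77 + 1/77 + 1/36 = 221/2772
P(W=0 | obs) = 3/77 / 221/2772 = 108/221
P(W=1 | obs) = 1/77 / 221/2772 = 36/221
P(W=2 | obs) = 1/36 / 221/2772 = 77/221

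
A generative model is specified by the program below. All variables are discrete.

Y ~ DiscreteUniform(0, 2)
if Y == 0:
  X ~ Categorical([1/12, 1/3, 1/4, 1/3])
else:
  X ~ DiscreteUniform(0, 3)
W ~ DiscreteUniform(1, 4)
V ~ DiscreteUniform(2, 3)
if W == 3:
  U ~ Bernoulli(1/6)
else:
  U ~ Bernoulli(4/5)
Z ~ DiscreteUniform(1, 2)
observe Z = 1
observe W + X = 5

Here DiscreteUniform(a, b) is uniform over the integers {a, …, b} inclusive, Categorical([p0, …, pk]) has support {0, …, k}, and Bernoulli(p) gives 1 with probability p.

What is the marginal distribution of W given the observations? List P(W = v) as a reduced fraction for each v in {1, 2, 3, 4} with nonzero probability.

P(W=2) = 10/29, P(W=3) = 9/29, P(W=4) = 10/29

Enumerate traces; 36 have nonzero weight after conditioning:
  (Y=0, X=1, W=4, V=2, U=0, Z=1) weight 1/720
  (Y=0, X=1, W=4, V=2, U=1, Z=1) weight 1/180
  (Y=0, X=1, W=4, V=3, U=0, Z=1) weight 1/720
  (Y=0, X=1, W=4, V=3, U=1, Z=1) weight 1/180
  (Y=0, X=2, W=3, V=2, U=0, Z=1) weight 5/1152
  (Y=0, X=2, W=3, V=2, U=1, Z=1) weight 1/1152
  (Y=0, X=2, W=3, V=3, U=0, Z=1) weight 5/1152
  (Y=0, X=2, W=3, V=3, U=1, Z=1) weight 1/1152
  (Y=0, X=3, W=2, V=2, U=0, Z=1) weight 1/720
  … 27 more
Group by W:
  weight(W=2) = 5/144
  weight(W=3) = 1/32
  weight(W=4) = 5/144
Total weight = 5/144 + 1/32 + 5/144 = 29/288
P(W=2 | obs) = 5/144 / 29/288 = 10/29
P(W=3 | obs) = 1/32 / 29/288 = 9/29
P(W=4 | obs) = 5/144 / 29/288 = 10/29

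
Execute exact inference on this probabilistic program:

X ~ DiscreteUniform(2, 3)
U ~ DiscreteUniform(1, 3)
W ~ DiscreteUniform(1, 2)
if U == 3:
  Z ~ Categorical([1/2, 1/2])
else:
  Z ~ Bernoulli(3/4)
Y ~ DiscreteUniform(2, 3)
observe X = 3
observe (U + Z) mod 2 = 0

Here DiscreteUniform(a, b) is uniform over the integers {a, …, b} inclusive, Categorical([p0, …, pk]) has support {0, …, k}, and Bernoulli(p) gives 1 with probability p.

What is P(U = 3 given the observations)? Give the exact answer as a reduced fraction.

P(U = 3 | obs) = 1/3

Enumerate traces; 12 have nonzero weight after conditioning:
  (X=3, U=1, W=1, Z=1, Y=2) weight 1/32
  (X=3, U=1, W=1, Z=1, Y=3) weight 1/32
  (X=3, U=1, W=2, Z=1, Y=2) weight 1/32
  (X=3, U=1, W=2, Z=1, Y=3) weight 1/32
  (X=3, U=2, W=1, Z=0, Y=2) weight 1/96
  (X=3, U=2, W=1, Z=0, Y=3) weight 1/96
  (X=3, U=2, W=2, Z=0, Y=2) weight 1/96
  (X=3, U=2, W=2, Z=0, Y=3) weight 1/96
  (X=3, U=3, W=1, Z=1, Y=2) weight 1/48
  … 3 more
Group by U:
  weight(U=1) = 1/8
  weight(U=2) = 1/24
  weight(U=3) = 1/12
Total weight = 1/8 + 1/24 + 1/12 = 1/4
P(U=1 | obs) = 1/8 / 1/4 = 1/2
P(U=2 | obs) = 1/24 / 1/4 = 1/6
P(U=3 | obs) = 1/12 / 1/4 = 1/3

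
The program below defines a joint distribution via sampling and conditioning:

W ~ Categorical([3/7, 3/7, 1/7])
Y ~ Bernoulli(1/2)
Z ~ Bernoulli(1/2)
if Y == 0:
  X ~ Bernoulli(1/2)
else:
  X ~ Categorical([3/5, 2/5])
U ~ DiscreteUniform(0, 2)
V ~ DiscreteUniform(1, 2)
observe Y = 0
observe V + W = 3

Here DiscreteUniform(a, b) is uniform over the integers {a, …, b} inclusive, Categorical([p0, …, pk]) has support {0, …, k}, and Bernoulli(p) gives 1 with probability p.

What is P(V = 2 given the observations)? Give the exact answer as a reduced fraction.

P(V = 2 | obs) = 3/4

Enumerate traces; 24 have nonzero weight after conditioning:
  (W=1, Y=0, Z=0, X=0, U=0, V=2) weight 1/112
  (W=1, Y=0, Z=0, X=0, U=1, V=2) weight 1/112
  (W=1, Y=0, Z=0, X=0, U=2, V=2) weight 1/112
  (W=1, Y=0, Z=0, X=1, U=0, V=2) weight 1/112
  (W=1, Y=0, Z=0, X=1, U=1, V=2) weight 1/112
  (W=1, Y=0, Z=0, X=1, U=2, V=2) weight 1/112
  (W=1, Y=0, Z=1, X=0, U=0, V=2) weight 1/112
  (W=1, Y=0, Z=1, X=0, U=1, V=2) weight 1/112
  (W=2, Y=0, Z=0, X=0, U=0, V=1) weight 1/336
  … 15 more
Group by V:
  weight(V=1) = 1/28
  weight(V=2) = 3/28
Total weight = 1/28 + 3/28 = 1/7
P(V=1 | obs) = 1/28 / 1/7 = 1/4
P(V=2 | obs) = 3/28 / 1/7 = 3/4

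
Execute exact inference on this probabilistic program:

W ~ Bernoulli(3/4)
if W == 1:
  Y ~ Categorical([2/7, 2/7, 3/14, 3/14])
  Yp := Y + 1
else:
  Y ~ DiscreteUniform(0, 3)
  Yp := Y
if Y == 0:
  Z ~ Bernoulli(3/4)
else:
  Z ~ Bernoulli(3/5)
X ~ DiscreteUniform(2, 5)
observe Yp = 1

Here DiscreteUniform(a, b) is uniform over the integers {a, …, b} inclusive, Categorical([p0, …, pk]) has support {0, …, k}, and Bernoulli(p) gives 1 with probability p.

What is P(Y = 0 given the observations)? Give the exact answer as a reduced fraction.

Enumerate traces; 16 have nonzero weight after conditioning:
  (W=0, Y=1, Z=0, X=2) weight 1/160
  (W=0, Y=1, Z=0, X=3) weight 1/160
  (W=0, Y=1, Z=0, X=4) weight 1/160
  (W=0, Y=1, Z=0, X=5) weight 1/160
  (W=0, Y=1, Z=1, X=2) weight 3/320
  (W=0, Y=1, Z=1, X=3) weight 3/320
  (W=0, Y=1, Z=1, X=4) weight 3/320
  (W=0, Y=1, Z=1, X=5) weight 3/320
  (W=1, Y=0, Z=0, X=2) weight 3/224
  … 7 more
Group by Y:
  weight(Y=0) = 3/14
  weight(Y=1) = 1/16
Total weight = 3/14 + 1/16 = 31/112
P(Y=0 | obs) = 3/14 / 31/112 = 24/31
P(Y=1 | obs) = 1/16 / 31/112 = 7/31

P(Y = 0 | obs) = 24/31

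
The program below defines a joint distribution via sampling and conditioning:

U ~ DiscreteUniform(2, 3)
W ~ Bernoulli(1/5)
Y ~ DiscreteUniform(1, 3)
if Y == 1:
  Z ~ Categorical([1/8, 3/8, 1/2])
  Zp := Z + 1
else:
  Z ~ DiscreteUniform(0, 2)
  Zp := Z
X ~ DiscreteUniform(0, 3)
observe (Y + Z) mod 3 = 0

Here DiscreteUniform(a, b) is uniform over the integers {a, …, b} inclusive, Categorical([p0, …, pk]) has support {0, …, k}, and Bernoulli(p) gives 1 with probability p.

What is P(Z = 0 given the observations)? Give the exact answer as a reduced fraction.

P(Z = 0 | obs) = 2/7

Enumerate traces; 48 have nonzero weight after conditioning:
  (U=2, W=0, Y=1, Z=2, X=0) weight 1/60
  (U=2, W=0, Y=1, Z=2, X=1) weight 1/60
  (U=2, W=0, Y=1, Z=2, X=2) weight 1/60
  (U=2, W=0, Y=1, Z=2, X=3) weight 1/60
  (U=2, W=0, Y=2, Z=1, X=0) weight 1/90
  (U=2, W=0, Y=2, Z=1, X=1) weight 1/90
  (U=2, W=0, Y=2, Z=1, X=2) weight 1/90
  (U=2, W=0, Y=2, Z=1, X=3) weight 1/90
  (U=2, W=0, Y=3, Z=0, X=0) weight 1/90
  … 39 more
Group by Z:
  weight(Z=0) = 1/9
  weight(Z=1) = 1/9
  weight(Z=2) = 1/6
Total weight = 1/9 + 1/9 + 1/6 = 7/18
P(Z=0 | obs) = 1/9 / 7/18 = 2/7
P(Z=1 | obs) = 1/9 / 7/18 = 2/7
P(Z=2 | obs) = 1/6 / 7/18 = 3/7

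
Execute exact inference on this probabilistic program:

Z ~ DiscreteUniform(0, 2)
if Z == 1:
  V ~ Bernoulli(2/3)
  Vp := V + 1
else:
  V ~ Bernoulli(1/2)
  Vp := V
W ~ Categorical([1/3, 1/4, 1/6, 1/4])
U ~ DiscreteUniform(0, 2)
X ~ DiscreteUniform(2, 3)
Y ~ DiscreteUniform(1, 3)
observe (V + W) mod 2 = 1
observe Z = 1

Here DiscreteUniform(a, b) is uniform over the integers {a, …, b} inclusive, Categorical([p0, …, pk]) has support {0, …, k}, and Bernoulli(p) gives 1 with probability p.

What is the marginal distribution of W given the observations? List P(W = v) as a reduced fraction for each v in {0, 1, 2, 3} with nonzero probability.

P(W=0) = 4/9, P(W=1) = 1/6, P(W=2) = 2/9, P(W=3) = 1/6

Enumerate traces; 72 have nonzero weight after conditioning:
  (Z=1, V=0, W=1, U=0, X=2, Y=1) weight 1/648
  (Z=1, V=0, W=1, U=0, X=2, Y=2) weight 1/648
  (Z=1, V=0, W=1, U=0, X=2, Y=3) weight 1/648
  (Z=1, V=0, W=1, U=0, X=3, Y=1) weight 1/648
  (Z=1, V=0, W=1, U=0, X=3, Y=2) weight 1/648
  (Z=1, V=0, W=1, U=0, X=3, Y=3) weight 1/648
  (Z=1, V=0, W=1, U=1, X=2, Y=1) weight 1/648
  (Z=1, V=0, W=1, U=1, X=2, Y=2) weight 1/648
  (Z=1, V=0, W=3, U=0, X=2, Y=1) weight 1/648
  (Z=1, V=1, W=0, U=0, X=2, Y=1) weight 1/243
  … 62 more
Group by W:
  weight(W=0) = 2/27
  weight(W=1) = 1/36
  weight(W=2) = 1/27
  weight(W=3) = 1/36
Total weight = 2/27 + 1/36 + 1/27 + 1/36 = 1/6
P(W=0 | obs) = 2/27 / 1/6 = 4/9
P(W=1 | obs) = 1/36 / 1/6 = 1/6
P(W=2 | obs) = 1/27 / 1/6 = 2/9
P(W=3 | obs) = 1/36 / 1/6 = 1/6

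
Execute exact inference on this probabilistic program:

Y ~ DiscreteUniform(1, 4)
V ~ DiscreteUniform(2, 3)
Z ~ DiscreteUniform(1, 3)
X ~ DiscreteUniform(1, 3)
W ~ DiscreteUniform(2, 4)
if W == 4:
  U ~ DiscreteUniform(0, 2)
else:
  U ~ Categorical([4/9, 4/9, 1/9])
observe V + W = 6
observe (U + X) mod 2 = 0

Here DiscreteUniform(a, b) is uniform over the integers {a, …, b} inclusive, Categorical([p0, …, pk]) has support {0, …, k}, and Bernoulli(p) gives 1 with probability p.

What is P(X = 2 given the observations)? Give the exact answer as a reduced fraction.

Enumerate traces; 96 have nonzero weight after conditioning:
  (Y=1, V=2, Z=1, X=1, W=4, U=1) weight 1/648
  (Y=1, V=2, Z=1, X=2, W=4, U=0) weight 1/648
  (Y=1, V=2, Z=1, X=2, W=4, U=2) weight 1/648
  (Y=1, V=2, Z=1, X=3, W=4, U=1) weight 1/648
  (Y=1, V=2, Z=2, X=1, W=4, U=1) weight 1/648
  (Y=1, V=2, Z=2, X=2, W=4, U=0) weight 1/648
  (Y=1, V=2, Z=2, X=2, W=4, U=2) weight 1/648
  (Y=1, V=2, Z=2, X=3, W=4, U=1) weight 1/648
  … 88 more
Group by X:
  weight(X=1) = 7/162
  weight(X=2) = 11/162
  weight(X=3) = 7/162
Total weight = 7/162 + 11/162 + 7/162 = 25/162
P(X=1 | obs) = 7/162 / 25/162 = 7/25
P(X=2 | obs) = 11/162 / 25/162 = 11/25
P(X=3 | obs) = 7/162 / 25/162 = 7/25

P(X = 2 | obs) = 11/25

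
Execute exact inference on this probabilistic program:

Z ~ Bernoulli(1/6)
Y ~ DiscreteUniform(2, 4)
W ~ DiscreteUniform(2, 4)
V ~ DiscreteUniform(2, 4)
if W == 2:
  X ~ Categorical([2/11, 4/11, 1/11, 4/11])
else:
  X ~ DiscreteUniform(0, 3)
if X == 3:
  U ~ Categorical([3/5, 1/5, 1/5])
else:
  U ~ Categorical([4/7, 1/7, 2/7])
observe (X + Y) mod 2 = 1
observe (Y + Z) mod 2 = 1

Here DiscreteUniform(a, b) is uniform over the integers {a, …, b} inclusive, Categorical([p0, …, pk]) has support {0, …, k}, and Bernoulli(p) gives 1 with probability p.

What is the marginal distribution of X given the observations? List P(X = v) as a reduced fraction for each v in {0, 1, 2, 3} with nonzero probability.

Enumerate traces; 162 have nonzero weight after conditioning:
  (Z=0, Y=3, W=2, V=2, X=0, U=0) weight 20/6237
  (Z=0, Y=3, W=2, V=2, X=0, U=1) weight 5/6237
  (Z=0, Y=3, W=2, V=2, X=0, U=2) weight 10/6237
  (Z=0, Y=3, W=2, V=2, X=2, U=0) weight 10/6237
  (Z=0, Y=3, W=2, V=2, X=2, U=1) weight 5/12474
  (Z=0, Y=3, W=2, V=2, X=2, U=2) weight 5/6237
  (Z=0, Y=3, W=2, V=3, X=0, U=0) weight 20/6237
  (Z=0, Y=3, W=2, V=3, X=0, U=1) weight 5/6237
  (Z=1, Y=2, W=2, V=2, X=1, U=0) weight 8/6237
  (Z=1, Y=2, W=2, V=2, X=3, U=0) weight 2/1485
  … 152 more
Group by X:
  weight(X=0) = 25/396
  weight(X=1) = 19/594
  weight(X=2) = 65/1188
  weight(X=3) = 19/594
Total weight = 25/396 + 19/594 + 65/1188 + 19/594 = 2/11
P(X=0 | obs) = 25/396 / 2/11 = 25/72
P(X=1 | obs) = 19/594 / 2/11 = 19/108
P(X=2 | obs) = 65/1188 / 2/11 = 65/216
P(X=3 | obs) = 19/594 / 2/11 = 19/108

P(X=0) = 25/72, P(X=1) = 19/108, P(X=2) = 65/216, P(X=3) = 19/108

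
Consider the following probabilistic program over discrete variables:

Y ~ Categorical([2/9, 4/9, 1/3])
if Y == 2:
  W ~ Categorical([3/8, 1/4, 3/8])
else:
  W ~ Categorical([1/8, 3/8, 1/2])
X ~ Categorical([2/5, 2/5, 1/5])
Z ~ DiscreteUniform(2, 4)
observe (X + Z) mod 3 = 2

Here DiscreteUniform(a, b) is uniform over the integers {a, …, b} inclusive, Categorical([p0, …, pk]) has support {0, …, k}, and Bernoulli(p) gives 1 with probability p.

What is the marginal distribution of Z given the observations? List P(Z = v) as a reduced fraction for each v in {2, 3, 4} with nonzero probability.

P(Z=2) = 2/5, P(Z=3) = 1/5, P(Z=4) = 2/5

Enumerate traces; 27 have nonzero weight after conditioning:
  (Y=0, W=0, X=0, Z=2) weight 1/270
  (Y=0, W=0, X=1, Z=4) weight 1/270
  (Y=0, W=0, X=2, Z=3) weight 1/540
  (Y=0, W=1, X=0, Z=2) weight 1/90
  (Y=0, W=1, X=1, Z=4) weight 1/90
  (Y=0, W=1, X=2, Z=3) weight 1/180
  (Y=0, W=2, X=0, Z=2) weight 2/135
  (Y=0, W=2, X=1, Z=4) weight 2/135
  … 19 more
Group by Z:
  weight(Z=2) = 2/15
  weight(Z=3) = 1/15
  weight(Z=4) = 2/15
Total weight = 2/15 + 1/15 + 2/15 = 1/3
P(Z=2 | obs) = 2/15 / 1/3 = 2/5
P(Z=3 | obs) = 1/15 / 1/3 = 1/5
P(Z=4 | obs) = 2/15 / 1/3 = 2/5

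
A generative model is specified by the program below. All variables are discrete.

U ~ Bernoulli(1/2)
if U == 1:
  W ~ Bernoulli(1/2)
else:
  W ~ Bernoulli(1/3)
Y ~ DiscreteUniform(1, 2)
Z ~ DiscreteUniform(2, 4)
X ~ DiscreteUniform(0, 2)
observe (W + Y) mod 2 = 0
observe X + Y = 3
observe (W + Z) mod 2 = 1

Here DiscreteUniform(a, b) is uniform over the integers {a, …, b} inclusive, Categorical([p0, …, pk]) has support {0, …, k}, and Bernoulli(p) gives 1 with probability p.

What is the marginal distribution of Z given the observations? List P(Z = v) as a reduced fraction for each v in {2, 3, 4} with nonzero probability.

P(Z=2) = 5/17, P(Z=3) = 7/17, P(Z=4) = 5/17

Enumerate traces; 6 have nonzero weight after conditioning:
  (U=0, W=0, Y=2, Z=3, X=1) weight 1/54
  (U=0, W=1, Y=1, Z=2, X=2) weight 1/108
  (U=0, W=1, Y=1, Z=4, X=2) weight 1/108
  (U=1, W=0, Y=2, Z=3, X=1) weight 1/72
  (U=1, W=1, Y=1, Z=2, X=2) weight 1/72
  (U=1, W=1, Y=1, Z=4, X=2) weight 1/72
Group by Z:
  weight(Z=2) = 5/216
  weight(Z=3) = 7/216
  weight(Z=4) = 5/216
Total weight = 5/216 + 7/216 + 5/216 = 17/216
P(Z=2 | obs) = 5/216 / 17/216 = 5/17
P(Z=3 | obs) = 7/216 / 17/216 = 7/17
P(Z=4 | obs) = 5/216 / 17/216 = 5/17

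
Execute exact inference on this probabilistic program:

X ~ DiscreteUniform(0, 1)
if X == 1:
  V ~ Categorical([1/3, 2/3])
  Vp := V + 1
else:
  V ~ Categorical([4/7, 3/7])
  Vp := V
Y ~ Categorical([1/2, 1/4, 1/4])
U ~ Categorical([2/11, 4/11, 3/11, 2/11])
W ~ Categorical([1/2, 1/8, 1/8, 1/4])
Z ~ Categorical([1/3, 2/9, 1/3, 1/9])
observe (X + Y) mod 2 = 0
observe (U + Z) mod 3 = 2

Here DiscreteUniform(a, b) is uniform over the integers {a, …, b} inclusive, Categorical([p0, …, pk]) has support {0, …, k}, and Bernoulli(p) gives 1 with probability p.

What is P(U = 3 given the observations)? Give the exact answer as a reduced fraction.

P(U = 3 | obs) = 3/16

Enumerate traces; 120 have nonzero weight after conditioning:
  (X=0, V=0, Y=0, U=0, W=0, Z=2) weight 1/231
  (X=0, V=0, Y=0, U=0, W=1, Z=2) weight 1/924
  (X=0, V=0, Y=0, U=0, W=2, Z=2) weight 1/924
  (X=0, V=0, Y=0, U=0, W=3, Z=2) weight 1/462
  (X=0, V=0, Y=0, U=1, W=0, Z=1) weight 4/693
  (X=0, V=0, Y=0, U=1, W=1, Z=1) weight 1/693
  (X=0, V=0, Y=0, U=1, W=2, Z=1) weight 1/693
  (X=0, V=0, Y=0, U=1, W=3, Z=1) weight 2/693
  (X=0, V=0, Y=0, U=2, W=0, Z=0) weight 1/154
  (X=0, V=0, Y=0, U=3, W=0, Z=2) weight 1/231
  … 110 more
Group by U:
  weight(U=0) = 1/33
  weight(U=1) = 4/99
  weight(U=2) = 2/33
  weight(U=3) = 1/33
Total weight = 1/33 + 4/99 + 2/33 + 1/33 = 16/99
P(U=0 | obs) = 1/33 / 16/99 = 3/16
P(U=1 | obs) = 4/99 / 16/99 = 1/4
P(U=2 | obs) = 2/33 / 16/99 = 3/8
P(U=3 | obs) = 1/33 / 16/99 = 3/16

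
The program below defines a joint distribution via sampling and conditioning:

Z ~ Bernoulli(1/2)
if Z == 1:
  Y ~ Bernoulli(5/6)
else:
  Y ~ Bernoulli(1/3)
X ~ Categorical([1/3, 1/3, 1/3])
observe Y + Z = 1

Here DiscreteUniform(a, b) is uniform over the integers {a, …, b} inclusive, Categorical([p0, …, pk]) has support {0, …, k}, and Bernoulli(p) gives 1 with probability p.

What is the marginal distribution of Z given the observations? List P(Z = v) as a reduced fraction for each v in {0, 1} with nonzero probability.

P(Z=0) = 2/3, P(Z=1) = 1/3

Enumerate traces; 6 have nonzero weight after conditioning:
  (Z=0, Y=1, X=0) weight 1/18
  (Z=0, Y=1, X=1) weight 1/18
  (Z=0, Y=1, X=2) weight 1/18
  (Z=1, Y=0, X=0) weight 1/36
  (Z=1, Y=0, X=1) weight 1/36
  (Z=1, Y=0, X=2) weight 1/36
Group by Z:
  weight(Z=0) = 1/6
  weight(Z=1) = 1/12
Total weight = 1/6 + 1/12 = 1/4
P(Z=0 | obs) = 1/6 / 1/4 = 2/3
P(Z=1 | obs) = 1/12 / 1/4 = 1/3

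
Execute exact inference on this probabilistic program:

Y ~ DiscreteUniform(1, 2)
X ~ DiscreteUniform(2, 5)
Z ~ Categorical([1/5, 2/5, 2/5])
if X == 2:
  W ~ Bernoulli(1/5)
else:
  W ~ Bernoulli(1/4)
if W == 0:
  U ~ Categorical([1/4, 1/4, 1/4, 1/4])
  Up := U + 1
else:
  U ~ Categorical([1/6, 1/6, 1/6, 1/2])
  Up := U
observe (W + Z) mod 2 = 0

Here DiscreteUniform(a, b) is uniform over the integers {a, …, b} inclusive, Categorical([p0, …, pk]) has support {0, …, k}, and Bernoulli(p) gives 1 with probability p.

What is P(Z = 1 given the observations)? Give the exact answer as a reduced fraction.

Enumerate traces; 96 have nonzero weight after conditioning:
  (Y=1, X=2, Z=0, W=0, U=0) weight 1/200
  (Y=1, X=2, Z=0, W=0, U=1) weight 1/200
  (Y=1, X=2, Z=0, W=0, U=2) weight 1/200
  (Y=1, X=2, Z=0, W=0, U=3) weight 1/200
  (Y=1, X=2, Z=1, W=1, U=0) weight 1/600
  (Y=1, X=2, Z=1, W=1, U=1) weight 1/600
  (Y=1, X=2, Z=1, W=1, U=2) weight 1/600
  (Y=1, X=2, Z=1, W=1, U=3) weight 1/200
  (Y=1, X=2, Z=2, W=0, U=0) weight 1/100
  … 87 more
Group by Z:
  weight(Z=0) = 61/400
  weight(Z=1) = 19/200
  weight(Z=2) = 61/200
Total weight = 61/400 + 19/200 + 61/200 = 221/400
P(Z=0 | obs) = 61/400 / 221/400 = 61/221
P(Z=1 | obs) = 19/200 / 221/400 = 38/221
P(Z=2 | obs) = 61/200 / 221/400 = 122/221

P(Z = 1 | obs) = 38/221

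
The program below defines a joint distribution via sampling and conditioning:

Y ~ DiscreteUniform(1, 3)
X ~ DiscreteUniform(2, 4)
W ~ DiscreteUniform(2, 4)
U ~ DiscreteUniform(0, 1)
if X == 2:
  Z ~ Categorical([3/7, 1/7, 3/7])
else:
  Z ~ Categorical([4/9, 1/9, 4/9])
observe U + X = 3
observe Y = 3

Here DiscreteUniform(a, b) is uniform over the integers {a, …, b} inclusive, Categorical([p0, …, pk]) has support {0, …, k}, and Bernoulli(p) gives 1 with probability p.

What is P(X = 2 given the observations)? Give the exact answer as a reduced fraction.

P(X = 2 | obs) = 1/2

Enumerate traces; 18 have nonzero weight after conditioning:
  (Y=3, X=2, W=2, U=1, Z=0) weight 1/126
  (Y=3, X=2, W=2, U=1, Z=1) weight 1/378
  (Y=3, X=2, W=2, U=1, Z=2) weight 1/126
  (Y=3, X=2, W=3, U=1, Z=0) weight 1/126
  (Y=3, X=2, W=3, U=1, Z=1) weight 1/378
  (Y=3, X=2, W=3, U=1, Z=2) weight 1/126
  (Y=3, X=2, W=4, U=1, Z=0) weight 1/126
  (Y=3, X=2, W=4, U=1, Z=1) weight 1/378
  (Y=3, X=3, W=2, U=0, Z=0) weight 2/243
  … 9 more
Group by X:
  weight(X=2) = 1/18
  weight(X=3) = 1/18
Total weight = 1/18 + 1/18 = 1/9
P(X=2 | obs) = 1/18 / 1/9 = 1/2
P(X=3 | obs) = 1/18 / 1/9 = 1/2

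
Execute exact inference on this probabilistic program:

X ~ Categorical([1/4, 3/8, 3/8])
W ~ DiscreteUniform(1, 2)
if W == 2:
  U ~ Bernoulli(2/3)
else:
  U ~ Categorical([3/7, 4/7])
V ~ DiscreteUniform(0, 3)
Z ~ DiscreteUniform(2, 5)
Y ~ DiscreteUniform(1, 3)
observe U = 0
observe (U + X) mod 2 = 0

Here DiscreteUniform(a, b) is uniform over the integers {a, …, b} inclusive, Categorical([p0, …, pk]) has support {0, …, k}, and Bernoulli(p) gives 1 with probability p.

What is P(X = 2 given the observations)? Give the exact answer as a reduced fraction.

P(X = 2 | obs) = 3/5

Enumerate traces; 192 have nonzero weight after conditioning:
  (X=0, W=1, U=0, V=0, Z=2, Y=1) weight 1/896
  (X=0, W=1, U=0, V=0, Z=2, Y=2) weight 1/896
  (X=0, W=1, U=0, V=0, Z=2, Y=3) weight 1/896
  (X=0, W=1, U=0, V=0, Z=3, Y=1) weight 1/896
  (X=0, W=1, U=0, V=0, Z=3, Y=2) weight 1/896
  (X=0, W=1, U=0, V=0, Z=3, Y=3) weight 1/896
  (X=0, W=1, U=0, V=0, Z=4, Y=1) weight 1/896
  (X=0, W=1, U=0, V=0, Z=4, Y=2) weight 1/896
  (X=2, W=1, U=0, V=0, Z=2, Y=1) weight 3/1792
  … 183 more
Group by X:
  weight(X=0) = 2/21
  weight(X=2) = 1/7
Total weight = 2/21 + 1/7 = 5/21
P(X=0 | obs) = 2/21 / 5/21 = 2/5
P(X=2 | obs) = 1/7 / 5/21 = 3/5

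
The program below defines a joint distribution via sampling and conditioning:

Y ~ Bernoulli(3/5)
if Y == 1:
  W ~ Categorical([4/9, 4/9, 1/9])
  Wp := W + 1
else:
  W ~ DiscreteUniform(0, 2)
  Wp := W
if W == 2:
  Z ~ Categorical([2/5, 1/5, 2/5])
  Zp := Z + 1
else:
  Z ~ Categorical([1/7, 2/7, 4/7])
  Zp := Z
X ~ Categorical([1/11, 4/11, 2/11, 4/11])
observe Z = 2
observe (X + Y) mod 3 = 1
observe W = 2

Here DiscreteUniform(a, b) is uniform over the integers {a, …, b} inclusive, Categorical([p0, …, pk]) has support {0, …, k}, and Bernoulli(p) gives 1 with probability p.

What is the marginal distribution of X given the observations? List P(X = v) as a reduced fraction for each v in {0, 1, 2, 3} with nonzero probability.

Enumerate traces; 3 have nonzero weight after conditioning:
  (Y=0, W=2, Z=2, X=1) weight 16/825
  (Y=1, W=2, Z=2, X=0) weight 2/825
  (Y=1, W=2, Z=2, X=3) weight 8/825
Group by X:
  weight(X=0) = 2/825
  weight(X=1) = 16/825
  weight(X=3) = 8/825
Total weight = 2/825 + 16/825 + 8/825 = 26/825
P(X=0 | obs) = 2/825 / 26/825 = 1/13
P(X=1 | obs) = 16/825 / 26/825 = 8/13
P(X=3 | obs) = 8/825 / 26/825 = 4/13

P(X=0) = 1/13, P(X=1) = 8/13, P(X=3) = 4/13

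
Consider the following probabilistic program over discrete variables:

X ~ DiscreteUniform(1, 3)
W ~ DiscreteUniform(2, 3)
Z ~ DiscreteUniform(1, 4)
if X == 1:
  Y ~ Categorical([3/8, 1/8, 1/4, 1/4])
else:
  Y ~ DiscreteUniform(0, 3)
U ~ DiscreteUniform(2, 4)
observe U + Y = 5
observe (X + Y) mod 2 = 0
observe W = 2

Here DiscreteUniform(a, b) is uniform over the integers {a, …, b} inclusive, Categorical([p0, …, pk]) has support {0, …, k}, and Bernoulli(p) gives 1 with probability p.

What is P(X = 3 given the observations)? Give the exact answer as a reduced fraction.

Enumerate traces; 20 have nonzero weight after conditioning:
  (X=1, W=2, Z=1, Y=1, U=4) weight 1/576
  (X=1, W=2, Z=1, Y=3, U=2) weight 1/288
  (X=1, W=2, Z=2, Y=1, U=4) weight 1/576
  (X=1, W=2, Z=2, Y=3, U=2) weight 1/288
  (X=1, W=2, Z=3, Y=1, U=4) weight 1/576
  (X=1, W=2, Z=3, Y=3, U=2) weight 1/288
  (X=1, W=2, Z=4, Y=1, U=4) weight 1/576
  (X=1, W=2, Z=4, Y=3, U=2) weight 1/288
  (X=2, W=2, Z=1, Y=2, U=3) weight 1/288
  (X=3, W=2, Z=1, Y=1, U=4) weight 1/288
  … 10 more
Group by X:
  weight(X=1) = 1/48
  weight(X=2) = 1/72
  weight(X=3) = 1/36
Total weight = 1/48 + 1/72 + 1/36 = 1/16
P(X=1 | obs) = 1/48 / 1/16 = 1/3
P(X=2 | obs) = 1/72 / 1/16 = 2/9
P(X=3 | obs) = 1/36 / 1/16 = 4/9

P(X = 3 | obs) = 4/9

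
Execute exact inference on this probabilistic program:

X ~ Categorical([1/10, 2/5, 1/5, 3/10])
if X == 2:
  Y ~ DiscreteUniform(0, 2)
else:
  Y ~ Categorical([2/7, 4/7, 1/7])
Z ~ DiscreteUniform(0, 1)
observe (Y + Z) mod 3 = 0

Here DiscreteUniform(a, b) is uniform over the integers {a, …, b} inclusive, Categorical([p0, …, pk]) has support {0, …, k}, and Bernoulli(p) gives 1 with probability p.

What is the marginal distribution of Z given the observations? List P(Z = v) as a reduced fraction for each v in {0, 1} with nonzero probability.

P(Z=0) = 31/50, P(Z=1) = 19/50

Enumerate traces; 8 have nonzero weight after conditioning:
  (X=0, Y=0, Z=0) weight 1/70
  (X=0, Y=2, Z=1) weight 1/140
  (X=1, Y=0, Z=0) weight 2/35
  (X=1, Y=2, Z=1) weight 1/35
  (X=2, Y=0, Z=0) weight 1/30
  (X=2, Y=2, Z=1) weight 1/30
  (X=3, Y=0, Z=0) weight 3/70
  (X=3, Y=2, Z=1) weight 3/140
Group by Z:
  weight(Z=0) = 31/210
  weight(Z=1) = 19/210
Total weight = 31/210 + 19/210 = 5/21
P(Z=0 | obs) = 31/210 / 5/21 = 31/50
P(Z=1 | obs) = 19/210 / 5/21 = 19/50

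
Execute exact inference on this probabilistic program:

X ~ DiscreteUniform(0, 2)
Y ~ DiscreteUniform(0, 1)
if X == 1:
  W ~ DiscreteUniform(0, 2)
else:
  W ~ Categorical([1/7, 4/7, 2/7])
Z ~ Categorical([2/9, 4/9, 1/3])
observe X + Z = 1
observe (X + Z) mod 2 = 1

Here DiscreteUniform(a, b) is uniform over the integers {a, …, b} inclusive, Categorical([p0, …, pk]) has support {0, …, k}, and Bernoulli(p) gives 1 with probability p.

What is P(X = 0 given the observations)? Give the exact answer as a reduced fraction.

Enumerate traces; 12 have nonzero weight after conditioning:
  (X=0, Y=0, W=0, Z=1) weight 2/189
  (X=0, Y=0, W=1, Z=1) weight 8/189
  (X=0, Y=0, W=2, Z=1) weight 4/189
  (X=0, Y=1, W=0, Z=1) weight 2/189
  (X=0, Y=1, W=1, Z=1) weight 8/189
  (X=0, Y=1, W=2, Z=1) weight 4/189
  (X=1, Y=0, W=0, Z=0) weight 1/81
  (X=1, Y=0, W=1, Z=0) weight 1/81
  … 4 more
Group by X:
  weight(X=0) = 4/27
  weight(X=1) = 2/27
Total weight = 4/27 + 2/27 = 2/9
P(X=0 | obs) = 4/27 / 2/9 = 2/3
P(X=1 | obs) = 2/27 / 2/9 = 1/3

P(X = 0 | obs) = 2/3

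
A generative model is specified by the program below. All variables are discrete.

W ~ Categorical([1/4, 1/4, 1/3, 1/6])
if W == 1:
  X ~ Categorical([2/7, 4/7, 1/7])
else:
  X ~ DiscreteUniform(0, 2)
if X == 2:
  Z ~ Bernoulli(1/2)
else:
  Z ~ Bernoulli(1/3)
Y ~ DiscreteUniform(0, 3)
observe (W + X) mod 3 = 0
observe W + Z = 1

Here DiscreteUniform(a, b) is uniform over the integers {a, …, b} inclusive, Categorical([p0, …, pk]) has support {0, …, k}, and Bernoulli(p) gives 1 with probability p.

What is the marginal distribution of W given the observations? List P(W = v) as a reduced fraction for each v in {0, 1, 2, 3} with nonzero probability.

Enumerate traces; 8 have nonzero weight after conditioning:
  (W=0, X=0, Z=1, Y=0) weight 1/144
  (W=0, X=0, Z=1, Y=1) weight 1/144
  (W=0, X=0, Z=1, Y=2) weight 1/144
  (W=0, X=0, Z=1, Y=3) weight 1/144
  (W=1, X=2, Z=0, Y=0) weight 1/224
  (W=1, X=2, Z=0, Y=1) weight 1/224
  (W=1, X=2, Z=0, Y=2) weight 1/224
  (W=1, X=2, Z=0, Y=3) weight 1/224
Group by W:
  weight(W=0) = 1/36
  weight(W=1) = 1/56
Total weight = 1/36 + 1/56 = 23/504
P(W=0 | obs) = 1/36 / 23/504 = 14/23
P(W=1 | obs) = 1/56 / 23/504 = 9/23

P(W=0) = 14/23, P(W=1) = 9/23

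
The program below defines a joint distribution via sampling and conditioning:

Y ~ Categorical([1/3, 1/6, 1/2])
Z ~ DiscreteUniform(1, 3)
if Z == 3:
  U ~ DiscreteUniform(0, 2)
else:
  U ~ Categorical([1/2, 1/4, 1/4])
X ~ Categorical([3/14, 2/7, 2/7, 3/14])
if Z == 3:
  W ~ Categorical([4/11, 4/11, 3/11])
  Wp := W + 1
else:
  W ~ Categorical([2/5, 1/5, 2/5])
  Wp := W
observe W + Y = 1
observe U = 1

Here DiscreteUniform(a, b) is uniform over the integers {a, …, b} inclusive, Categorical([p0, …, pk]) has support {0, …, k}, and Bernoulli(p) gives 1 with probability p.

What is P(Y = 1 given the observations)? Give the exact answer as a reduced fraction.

P(Y = 1 | obs) = 53/126

Enumerate traces; 24 have nonzero weight after conditioning:
  (Y=0, Z=1, U=1, X=0, W=1) weight 1/840
  (Y=0, Z=1, U=1, X=1, W=1) weight 1/630
  (Y=0, Z=1, U=1, X=2, W=1) weight 1/630
  (Y=0, Z=1, U=1, X=3, W=1) weight 1/840
  (Y=0, Z=2, U=1, X=0, W=1) weight 1/840
  (Y=0, Z=2, U=1, X=1, W=1) weight 1/630
  (Y=0, Z=2, U=1, X=2, W=1) weight 1/630
  (Y=0, Z=2, U=1, X=3, W=1) weight 1/840
  (Y=1, Z=1, U=1, X=0, W=0) weight 1/840
  … 15 more
Group by Y:
  weight(Y=0) = 73/2970
  weight(Y=1) = 53/2970
Total weight = 73/2970 + 53/2970 = 7/165
P(Y=0 | obs) = 73/2970 / 7/165 = 73/126
P(Y=1 | obs) = 53/2970 / 7/165 = 53/126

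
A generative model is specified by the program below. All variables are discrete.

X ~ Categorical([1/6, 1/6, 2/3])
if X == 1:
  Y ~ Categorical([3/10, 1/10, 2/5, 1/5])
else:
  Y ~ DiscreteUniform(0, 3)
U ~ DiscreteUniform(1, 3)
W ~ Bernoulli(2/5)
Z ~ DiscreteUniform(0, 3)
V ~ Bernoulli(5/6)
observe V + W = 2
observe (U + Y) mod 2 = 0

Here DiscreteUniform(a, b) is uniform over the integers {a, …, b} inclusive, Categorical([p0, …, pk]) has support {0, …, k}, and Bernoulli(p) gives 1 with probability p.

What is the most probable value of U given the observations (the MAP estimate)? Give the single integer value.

Enumerate traces; 72 have nonzero weight after conditioning:
  (X=0, Y=0, U=2, W=1, Z=0, V=1) weight 1/864
  (X=0, Y=0, U=2, W=1, Z=1, V=1) weight 1/864
  (X=0, Y=0, U=2, W=1, Z=2, V=1) weight 1/864
  (X=0, Y=0, U=2, W=1, Z=3, V=1) weight 1/864
  (X=0, Y=1, U=1, W=1, Z=0, V=1) weight 1/864
  (X=0, Y=1, U=1, W=1, Z=1, V=1) weight 1/864
  (X=0, Y=1, U=1, W=1, Z=2, V=1) weight 1/864
  (X=0, Y=1, U=1, W=1, Z=3, V=1) weight 1/864
  (X=0, Y=1, U=3, W=1, Z=0, V=1) weight 1/864
  … 63 more
Group by U:
  weight(U=1) = 7/135
  weight(U=2) = 8/135
  weight(U=3) = 7/135
Total weight = 7/135 + 8/135 + 7/135 = 22/135
P(U=1 | obs) = 7/135 / 22/135 = 7/22
P(U=2 | obs) = 8/135 / 22/135 = 4/11
P(U=3 | obs) = 7/135 / 22/135 = 7/22
argmax = 2

argmax_v P(U = v | obs) = 2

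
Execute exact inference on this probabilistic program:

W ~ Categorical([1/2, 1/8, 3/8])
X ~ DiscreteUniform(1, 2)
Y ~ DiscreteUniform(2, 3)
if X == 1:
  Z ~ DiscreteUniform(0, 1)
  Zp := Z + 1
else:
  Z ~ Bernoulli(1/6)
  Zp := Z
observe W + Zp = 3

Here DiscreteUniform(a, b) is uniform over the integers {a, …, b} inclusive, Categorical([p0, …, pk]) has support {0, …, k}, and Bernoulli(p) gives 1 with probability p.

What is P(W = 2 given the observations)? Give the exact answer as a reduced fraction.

Enumerate traces; 6 have nonzero weight after conditioning:
  (W=1, X=1, Y=2, Z=1) weight 1/64
  (W=1, X=1, Y=3, Z=1) weight 1/64
  (W=2, X=1, Y=2, Z=0) weight 3/64
  (W=2, X=1, Y=3, Z=0) weight 3/64
  (W=2, X=2, Y=2, Z=1) weight 1/64
  (W=2, X=2, Y=3, Z=1) weight 1/64
Group by W:
  weight(W=1) = 1/32
  weight(W=2) = 1/8
Total weight = 1/32 + 1/8 = 5/32
P(W=1 | obs) = 1/32 / 5/32 = 1/5
P(W=2 | obs) = 1/8 / 5/32 = 4/5

P(W = 2 | obs) = 4/5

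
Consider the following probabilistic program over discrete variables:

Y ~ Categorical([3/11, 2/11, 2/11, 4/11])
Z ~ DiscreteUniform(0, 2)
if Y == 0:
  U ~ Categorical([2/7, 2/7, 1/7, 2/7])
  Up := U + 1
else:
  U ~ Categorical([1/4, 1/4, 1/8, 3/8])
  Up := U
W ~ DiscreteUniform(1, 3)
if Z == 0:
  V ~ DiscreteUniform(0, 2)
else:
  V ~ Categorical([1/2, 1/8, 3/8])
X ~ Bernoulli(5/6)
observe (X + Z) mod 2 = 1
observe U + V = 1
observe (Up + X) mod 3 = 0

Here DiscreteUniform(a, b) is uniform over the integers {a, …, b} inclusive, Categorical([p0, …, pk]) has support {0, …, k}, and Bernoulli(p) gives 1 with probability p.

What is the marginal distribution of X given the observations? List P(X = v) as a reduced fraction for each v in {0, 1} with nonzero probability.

P(X=0) = 7/107, P(X=1) = 100/107

Enumerate traces; 15 have nonzero weight after conditioning:
  (Y=0, Z=0, U=1, W=1, V=0, X=1) weight 5/2079
  (Y=0, Z=0, U=1, W=2, V=0, X=1) weight 5/2079
  (Y=0, Z=0, U=1, W=3, V=0, X=1) weight 5/2079
  (Y=0, Z=2, U=1, W=1, V=0, X=1) weight 5/1386
  (Y=0, Z=2, U=1, W=2, V=0, X=1) weight 5/1386
  (Y=0, Z=2, U=1, W=3, V=0, X=1) weight 5/1386
  (Y=1, Z=1, U=0, W=1, V=1, X=0) weight 1/9504
  (Y=1, Z=1, U=0, W=2, V=1, X=0) weight 1/9504
  … 7 more
Group by X:
  weight(X=0) = 1/792
  weight(X=1) = 25/1386
Total weight = 1/792 + 25/1386 = 107/5544
P(X=0 | obs) = 1/792 / 107/5544 = 7/107
P(X=1 | obs) = 25/1386 / 107/5544 = 100/107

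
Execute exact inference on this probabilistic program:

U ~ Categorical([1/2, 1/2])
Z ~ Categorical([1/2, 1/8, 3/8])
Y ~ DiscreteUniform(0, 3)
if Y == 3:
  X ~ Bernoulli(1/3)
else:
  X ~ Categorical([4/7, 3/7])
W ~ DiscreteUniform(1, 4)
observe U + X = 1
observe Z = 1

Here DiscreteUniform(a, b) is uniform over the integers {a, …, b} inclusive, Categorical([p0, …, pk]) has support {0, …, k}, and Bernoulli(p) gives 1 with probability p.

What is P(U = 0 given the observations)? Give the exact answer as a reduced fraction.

P(U = 0 | obs) = 17/42

Enumerate traces; 32 have nonzero weight after conditioning:
  (U=0, Z=1, Y=0, X=1, W=1) weight 3/1792
  (U=0, Z=1, Y=0, X=1, W=2) weight 3/1792
  (U=0, Z=1, Y=0, X=1, W=3) weight 3/1792
  (U=0, Z=1, Y=0, X=1, W=4) weight 3/1792
  (U=0, Z=1, Y=1, X=1, W=1) weight 3/1792
  (U=0, Z=1, Y=1, X=1, W=2) weight 3/1792
  (U=0, Z=1, Y=1, X=1, W=3) weight 3/1792
  (U=0, Z=1, Y=1, X=1, W=4) weight 3/1792
  (U=1, Z=1, Y=0, X=0, W=1) weight 1/448
  … 23 more
Group by U:
  weight(U=0) = 17/672
  weight(U=1) = 25/672
Total weight = 17/672 + 25/672 = 1/16
P(U=0 | obs) = 17/672 / 1/16 = 17/42
P(U=1 | obs) = 25/672 / 1/16 = 25/42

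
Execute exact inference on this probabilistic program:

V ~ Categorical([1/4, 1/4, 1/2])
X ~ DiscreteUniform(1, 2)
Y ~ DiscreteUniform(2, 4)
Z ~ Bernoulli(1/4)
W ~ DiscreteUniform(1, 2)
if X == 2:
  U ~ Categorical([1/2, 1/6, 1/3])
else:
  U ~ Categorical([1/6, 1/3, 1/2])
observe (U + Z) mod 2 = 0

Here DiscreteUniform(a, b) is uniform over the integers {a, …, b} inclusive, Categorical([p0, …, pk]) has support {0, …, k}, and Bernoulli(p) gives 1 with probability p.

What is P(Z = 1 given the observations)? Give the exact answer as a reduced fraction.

Enumerate traces; 108 have nonzero weight after conditioning:
  (V=0, X=1, Y=2, Z=0, W=1, U=0) weight 1/384
  (V=0, X=1, Y=2, Z=0, W=1, U=2) weight 1/128
  (V=0, X=1, Y=2, Z=0, W=2, U=0) weight 1/384
  (V=0, X=1, Y=2, Z=0, W=2, U=2) weight 1/128
  (V=0, X=1, Y=2, Z=1, W=1, U=1) weight 1/576
  (V=0, X=1, Y=2, Z=1, W=2, U=1) weight 1/576
  (V=0, X=1, Y=3, Z=0, W=1, U=0) weight 1/384
  (V=0, X=1, Y=3, Z=0, W=1, U=2) weight 1/128
  … 100 more
Group by Z:
  weight(Z=0) = 9/16
  weight(Z=1) = 1/16
Total weight = 9/16 + 1/16 = 5/8
P(Z=0 | obs) = 9/16 / 5/8 = 9/10
P(Z=1 | obs) = 1/16 / 5/8 = 1/10

P(Z = 1 | obs) = 1/10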